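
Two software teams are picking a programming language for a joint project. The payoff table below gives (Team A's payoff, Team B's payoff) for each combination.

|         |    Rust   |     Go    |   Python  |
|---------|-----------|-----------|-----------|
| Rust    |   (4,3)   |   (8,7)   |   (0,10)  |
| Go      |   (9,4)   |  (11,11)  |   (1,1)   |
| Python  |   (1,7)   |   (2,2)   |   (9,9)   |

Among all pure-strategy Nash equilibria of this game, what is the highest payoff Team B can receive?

11

Both Go is a pure NE (Team A: 11 ≥ 8; Team B: 11 ≥ 4). Team B gets 11.
Both Python is a pure NE (Team A: 9 ≥ 1; Team B: 9 ≥ 7). Team B gets 9.
Every other cell has a profitable deviation for at least one player. Highest of {11, 9} is 11.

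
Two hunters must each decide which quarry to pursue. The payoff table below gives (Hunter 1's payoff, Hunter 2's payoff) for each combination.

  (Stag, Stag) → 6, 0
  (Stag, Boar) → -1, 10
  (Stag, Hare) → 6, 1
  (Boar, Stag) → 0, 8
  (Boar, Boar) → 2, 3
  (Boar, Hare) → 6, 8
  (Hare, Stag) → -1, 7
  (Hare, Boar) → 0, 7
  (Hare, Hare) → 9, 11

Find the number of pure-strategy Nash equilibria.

Both Hare: Hunter 1 gets 9 (best alternative 6); Hunter 2 gets 11 (best alternative 7). Neither deviates — NE.
Both Boar is not a NE: Hunter 2 would switch to Stag (8 > 3).
No other cell survives both best-response checks, so there is 1 pure NE.

1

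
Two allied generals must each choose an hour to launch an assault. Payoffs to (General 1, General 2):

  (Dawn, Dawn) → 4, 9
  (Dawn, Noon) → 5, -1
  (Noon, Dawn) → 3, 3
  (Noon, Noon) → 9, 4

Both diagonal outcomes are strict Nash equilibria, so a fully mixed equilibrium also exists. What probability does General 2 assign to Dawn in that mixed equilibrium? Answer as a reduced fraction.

4/5

General 2's mix q on Dawn must make General 1 indifferent between Dawn and Noon.
General 1's payoff from Dawn: 4q + 5(1−q). From Noon: 3q + 9(1−q).
Set equal: 1q = 4(1−q) → q = 4/5.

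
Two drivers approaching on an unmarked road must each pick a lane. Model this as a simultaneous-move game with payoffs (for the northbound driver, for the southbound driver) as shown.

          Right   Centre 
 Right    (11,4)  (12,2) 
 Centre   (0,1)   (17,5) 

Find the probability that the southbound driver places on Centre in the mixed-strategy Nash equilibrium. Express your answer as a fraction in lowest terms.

The southbound driver's mix q on Right must make the northbound driver indifferent between Right and Centre.
The northbound driver's payoff from Right: 11q + 12(1−q). From Centre: 0q + 17(1−q).
Set equal: 11q = 5(1−q) → q = 5/16.
Probability on Centre is 1 − 5/16 = 11/16.

11/16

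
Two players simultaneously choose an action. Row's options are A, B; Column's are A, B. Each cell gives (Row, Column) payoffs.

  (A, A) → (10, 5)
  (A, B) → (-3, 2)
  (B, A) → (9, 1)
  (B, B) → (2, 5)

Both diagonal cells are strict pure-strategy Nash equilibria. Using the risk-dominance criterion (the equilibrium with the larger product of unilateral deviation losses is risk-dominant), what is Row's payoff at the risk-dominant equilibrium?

2

At both A: Row loses 10 − 9 = 1 by deviating; Column loses 5 − 2 = 3. Product = 1·3 = 3.
At both B: Row loses 2 − (-3) = 5 by deviating; Column loses 5 − 1 = 4. Product = 5·4 = 20.
20 > 3, so both B is risk-dominant. Row's payoff there is 2.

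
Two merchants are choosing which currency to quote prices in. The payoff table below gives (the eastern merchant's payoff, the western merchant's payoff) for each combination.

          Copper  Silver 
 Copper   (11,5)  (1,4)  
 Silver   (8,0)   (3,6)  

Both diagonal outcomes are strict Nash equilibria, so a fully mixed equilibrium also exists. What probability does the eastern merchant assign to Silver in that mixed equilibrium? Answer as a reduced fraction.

The eastern merchant's mix p on Copper must make the western merchant indifferent between Copper and Silver.
The western merchant's payoff from Copper: 5p + 0(1−p). From Silver: 4p + 6(1−p).
Set equal: 1p = 6(1−p) → p = 6/7.
Probability on Silver is 1 − 6/7 = 1/7.

1/7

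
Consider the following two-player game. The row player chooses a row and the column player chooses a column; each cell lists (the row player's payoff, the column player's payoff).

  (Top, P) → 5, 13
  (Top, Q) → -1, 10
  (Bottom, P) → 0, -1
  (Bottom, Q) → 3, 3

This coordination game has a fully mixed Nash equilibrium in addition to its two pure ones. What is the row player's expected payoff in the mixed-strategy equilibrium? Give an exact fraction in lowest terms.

The column player mixes with probability q on P, chosen so the row player is indifferent: 5q + (-1)(1−q) = 0q + 3(1−q) gives q = 4/9.
The row player's expected payoff (from either row, since indifferent) is 5·4/9 + (-1)·5/9 = 5/3.

5/3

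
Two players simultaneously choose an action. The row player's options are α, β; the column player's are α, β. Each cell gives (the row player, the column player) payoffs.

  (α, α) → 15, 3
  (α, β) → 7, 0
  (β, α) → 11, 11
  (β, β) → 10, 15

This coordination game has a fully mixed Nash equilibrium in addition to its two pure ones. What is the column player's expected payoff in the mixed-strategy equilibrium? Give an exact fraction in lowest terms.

45/7

The row player mixes with probability p on α, chosen so the column player is indifferent: 3p + 11(1−p) = 0p + 15(1−p) gives p = 4/7.
The column player's expected payoff is 3·4/7 + 11·3/7 = 45/7.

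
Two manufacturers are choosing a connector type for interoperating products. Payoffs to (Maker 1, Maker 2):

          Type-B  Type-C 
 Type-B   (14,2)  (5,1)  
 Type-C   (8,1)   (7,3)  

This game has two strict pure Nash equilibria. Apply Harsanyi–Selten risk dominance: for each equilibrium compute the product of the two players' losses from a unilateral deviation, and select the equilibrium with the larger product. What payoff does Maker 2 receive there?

At both Type-B: Maker 1 loses 14 − 8 = 6 by deviating; Maker 2 loses 2 − 1 = 1. Product = 6·1 = 6.
At both Type-C: Maker 1 loses 7 − 5 = 2 by deviating; Maker 2 loses 3 − 1 = 2. Product = 2·2 = 4.
6 > 4, so both Type-B is risk-dominant. Maker 2's payoff there is 2.

2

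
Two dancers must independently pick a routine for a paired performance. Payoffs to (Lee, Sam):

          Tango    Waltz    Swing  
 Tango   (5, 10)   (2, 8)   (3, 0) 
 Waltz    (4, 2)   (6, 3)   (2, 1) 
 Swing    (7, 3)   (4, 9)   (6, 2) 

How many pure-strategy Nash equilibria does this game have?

1

Both Waltz: Lee gets 6 (best alternative 4); Sam gets 3 (best alternative 2). Neither deviates — NE.
Both Tango is not a NE: Lee would switch to Swing (7 > 5).
No other cell survives both best-response checks, so there is 1 pure NE.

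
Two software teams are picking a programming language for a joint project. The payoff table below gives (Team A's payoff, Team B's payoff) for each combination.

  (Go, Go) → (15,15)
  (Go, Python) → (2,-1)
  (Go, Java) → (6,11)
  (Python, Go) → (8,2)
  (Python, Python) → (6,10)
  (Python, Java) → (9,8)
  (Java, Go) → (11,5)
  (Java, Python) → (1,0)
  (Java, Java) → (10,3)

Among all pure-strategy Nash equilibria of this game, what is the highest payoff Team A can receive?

15

Both Go is a pure NE (Team A: 15 ≥ 11; Team B: 15 ≥ 11). Team A gets 15.
Both Python is a pure NE (Team A: 6 ≥ 2; Team B: 10 ≥ 8). Team A gets 6.
Every other cell has a profitable deviation for at least one player. Highest of {15, 6} is 15.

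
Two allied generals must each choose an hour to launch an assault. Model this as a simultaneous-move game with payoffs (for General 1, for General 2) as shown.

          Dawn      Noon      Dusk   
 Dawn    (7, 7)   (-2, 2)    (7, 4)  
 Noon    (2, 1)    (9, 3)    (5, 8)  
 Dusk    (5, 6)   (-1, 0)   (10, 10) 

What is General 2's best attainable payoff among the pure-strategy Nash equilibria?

Both Dawn is a pure NE (General 1: 7 ≥ 5; General 2: 7 ≥ 4). General 2 gets 7.
Both Dusk is a pure NE (General 1: 10 ≥ 7; General 2: 10 ≥ 6). General 2 gets 10.
Every other cell has a profitable deviation for at least one player. Highest of {7, 10} is 10.

10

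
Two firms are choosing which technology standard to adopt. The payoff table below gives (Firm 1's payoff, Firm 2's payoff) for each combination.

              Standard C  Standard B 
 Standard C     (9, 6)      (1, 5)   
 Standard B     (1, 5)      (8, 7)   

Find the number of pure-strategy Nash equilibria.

Both Standard C: Firm 1 gets 9 (best alternative 1); Firm 2 gets 6 (best alternative 5). Neither deviates — NE.
Both Standard B: Firm 1 gets 8 (best alternative 1); Firm 2 gets 7 (best alternative 5). Neither deviates — NE.
(Standard C, Standard B) is not a NE: Firm 1 would switch to Standard B (8 > 1).
No other cell survives both best-response checks, so there are 2 pure NE.

2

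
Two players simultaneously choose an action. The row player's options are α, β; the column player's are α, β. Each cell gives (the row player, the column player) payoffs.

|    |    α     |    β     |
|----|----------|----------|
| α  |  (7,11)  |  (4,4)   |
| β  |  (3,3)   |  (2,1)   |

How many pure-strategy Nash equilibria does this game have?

1

Both α: the row player gets 7 (best alternative 3); the column player gets 11 (best alternative 4). Neither deviates — NE.
Both β is not a NE: the row player would switch to α (4 > 2).
No other cell survives both best-response checks, so there is 1 pure NE.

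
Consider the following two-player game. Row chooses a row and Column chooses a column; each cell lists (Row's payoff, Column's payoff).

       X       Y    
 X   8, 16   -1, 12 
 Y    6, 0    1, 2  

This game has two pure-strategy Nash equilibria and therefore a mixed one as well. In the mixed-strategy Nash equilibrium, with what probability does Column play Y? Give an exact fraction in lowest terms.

1/2

Column's mix q on X must make Row indifferent between X and Y.
Row's payoff from X: 8q + (-1)(1−q). From Y: 6q + 1(1−q).
Set equal: 2q = 2(1−q) → q = 2/4 = 1/2.
Probability on Y is 1 − 1/2 = 1/2.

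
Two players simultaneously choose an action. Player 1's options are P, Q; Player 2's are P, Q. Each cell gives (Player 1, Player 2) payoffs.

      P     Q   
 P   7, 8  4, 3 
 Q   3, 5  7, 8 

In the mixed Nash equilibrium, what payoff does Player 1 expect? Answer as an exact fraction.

Player 2 mixes with probability q on P, chosen so Player 1 is indifferent: 7q + 4(1−q) = 3q + 7(1−q) gives q = 3/7.
Player 1's expected payoff (from either row, since indifferent) is 7·3/7 + 4·4/7 = 37/7.

37/7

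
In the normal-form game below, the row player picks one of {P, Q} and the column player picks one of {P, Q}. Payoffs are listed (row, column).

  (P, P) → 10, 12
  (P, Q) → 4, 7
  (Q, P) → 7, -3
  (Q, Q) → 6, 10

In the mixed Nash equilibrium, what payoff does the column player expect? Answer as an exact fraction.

47/6

The row player mixes with probability p on P, chosen so the column player is indifferent: 12p + (-3)(1−p) = 7p + 10(1−p) gives p = 13/18.
The column player's expected payoff is 12·13/18 + (-3)·5/18 = 47/6.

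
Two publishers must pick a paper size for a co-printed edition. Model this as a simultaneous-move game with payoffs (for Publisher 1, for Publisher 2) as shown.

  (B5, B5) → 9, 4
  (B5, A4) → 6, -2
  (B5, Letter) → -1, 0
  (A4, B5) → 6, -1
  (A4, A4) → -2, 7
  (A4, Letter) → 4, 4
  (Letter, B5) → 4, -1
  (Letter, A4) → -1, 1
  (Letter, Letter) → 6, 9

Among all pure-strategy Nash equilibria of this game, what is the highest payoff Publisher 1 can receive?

9

Both B5 is a pure NE (Publisher 1: 9 ≥ 6; Publisher 2: 4 ≥ 0). Publisher 1 gets 9.
Both Letter is a pure NE (Publisher 1: 6 ≥ 4; Publisher 2: 9 ≥ 1). Publisher 1 gets 6.
Every other cell has a profitable deviation for at least one player. Highest of {9, 6} is 9.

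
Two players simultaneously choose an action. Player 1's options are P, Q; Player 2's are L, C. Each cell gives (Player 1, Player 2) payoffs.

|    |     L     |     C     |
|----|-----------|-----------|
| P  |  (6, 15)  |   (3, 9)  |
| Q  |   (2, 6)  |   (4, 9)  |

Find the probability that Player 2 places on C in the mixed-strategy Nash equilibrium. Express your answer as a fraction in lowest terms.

4/5

Player 2's mix q on L must make Player 1 indifferent between P and Q.
Player 1's payoff from P: 6q + 3(1−q). From Q: 2q + 4(1−q).
Set equal: 4q = 1(1−q) → q = 1/5.
Probability on C is 1 − 1/5 = 4/5.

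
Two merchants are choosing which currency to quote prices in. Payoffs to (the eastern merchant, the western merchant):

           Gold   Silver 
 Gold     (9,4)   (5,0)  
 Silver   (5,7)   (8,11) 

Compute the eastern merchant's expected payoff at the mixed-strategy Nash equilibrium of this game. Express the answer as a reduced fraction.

The western merchant mixes with probability q on Gold, chosen so the eastern merchant is indifferent: 9q + 5(1−q) = 5q + 8(1−q) gives q = 3/7.
The eastern merchant's expected payoff (from either row, since indifferent) is 9·3/7 + 5·4/7 = 47/7.

47/7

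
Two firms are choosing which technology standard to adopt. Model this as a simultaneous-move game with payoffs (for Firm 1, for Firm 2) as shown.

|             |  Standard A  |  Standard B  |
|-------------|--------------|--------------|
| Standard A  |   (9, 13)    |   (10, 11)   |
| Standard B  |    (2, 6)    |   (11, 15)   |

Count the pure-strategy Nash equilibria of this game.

2

Both Standard A: Firm 1 gets 9 (best alternative 2); Firm 2 gets 13 (best alternative 11). Neither deviates — NE.
Both Standard B: Firm 1 gets 11 (best alternative 10); Firm 2 gets 15 (best alternative 6). Neither deviates — NE.
(Standard B, Standard A) is not a NE: Firm 1 would switch to Standard A (9 > 2).
No other cell survives both best-response checks, so there are 2 pure NE.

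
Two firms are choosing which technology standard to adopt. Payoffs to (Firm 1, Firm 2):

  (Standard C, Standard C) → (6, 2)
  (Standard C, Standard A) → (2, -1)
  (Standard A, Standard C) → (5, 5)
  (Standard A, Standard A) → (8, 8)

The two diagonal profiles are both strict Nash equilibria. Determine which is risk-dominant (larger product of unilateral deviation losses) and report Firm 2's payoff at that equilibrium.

8

At both Standard C: Firm 1 loses 6 − 5 = 1 by deviating; Firm 2 loses 2 − (-1) = 3. Product = 1·3 = 3.
At both Standard A: Firm 1 loses 8 − 2 = 6 by deviating; Firm 2 loses 8 − 5 = 3. Product = 6·3 = 18.
18 > 3, so both Standard A is risk-dominant. Firm 2's payoff there is 8.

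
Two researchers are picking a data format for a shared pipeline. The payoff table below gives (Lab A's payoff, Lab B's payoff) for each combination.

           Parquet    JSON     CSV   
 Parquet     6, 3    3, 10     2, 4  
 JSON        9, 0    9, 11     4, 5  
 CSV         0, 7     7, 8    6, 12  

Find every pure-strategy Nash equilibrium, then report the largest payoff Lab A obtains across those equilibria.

Both JSON is a pure NE (Lab A: 9 ≥ 7; Lab B: 11 ≥ 5). Lab A gets 9.
Both CSV is a pure NE (Lab A: 6 ≥ 4; Lab B: 12 ≥ 8). Lab A gets 6.
Every other cell has a profitable deviation for at least one player. Highest of {9, 6} is 9.

9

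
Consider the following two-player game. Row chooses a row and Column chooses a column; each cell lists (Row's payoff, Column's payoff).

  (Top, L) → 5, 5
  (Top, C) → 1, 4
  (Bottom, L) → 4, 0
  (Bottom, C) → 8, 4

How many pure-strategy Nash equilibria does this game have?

(Top, L): Row gets 5 (best alternative 4); Column gets 5 (best alternative 4). Neither deviates — NE.
(Bottom, C): Row gets 8 (best alternative 1); Column gets 4 (best alternative 0). Neither deviates — NE.
(Bottom, L) is not a NE: Row would switch to Top (5 > 4).
No other cell survives both best-response checks, so there are 2 pure NE.

2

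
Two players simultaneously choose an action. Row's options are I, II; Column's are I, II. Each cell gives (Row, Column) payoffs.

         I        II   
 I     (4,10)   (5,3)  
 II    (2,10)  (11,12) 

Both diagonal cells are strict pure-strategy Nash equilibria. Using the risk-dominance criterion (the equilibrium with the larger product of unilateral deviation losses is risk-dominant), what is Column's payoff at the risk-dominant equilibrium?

10

At both I: Row loses 4 − 2 = 2 by deviating; Column loses 10 − 3 = 7. Product = 2·7 = 14.
At both II: Row loses 11 − 5 = 6 by deviating; Column loses 12 − 10 = 2. Product = 6·2 = 12.
14 > 12, so both I is risk-dominant. Column's payoff there is 10.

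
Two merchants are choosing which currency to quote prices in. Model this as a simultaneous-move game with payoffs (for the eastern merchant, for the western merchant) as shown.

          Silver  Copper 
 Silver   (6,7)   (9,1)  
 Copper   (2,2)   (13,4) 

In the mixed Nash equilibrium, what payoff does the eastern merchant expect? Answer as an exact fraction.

The western merchant mixes with probability q on Silver, chosen so the eastern merchant is indifferent: 6q + 9(1−q) = 2q + 13(1−q) gives q = 1/2.
The eastern merchant's expected payoff (from either row, since indifferent) is 6·1/2 + 9·1/2 = 15/2.

15/2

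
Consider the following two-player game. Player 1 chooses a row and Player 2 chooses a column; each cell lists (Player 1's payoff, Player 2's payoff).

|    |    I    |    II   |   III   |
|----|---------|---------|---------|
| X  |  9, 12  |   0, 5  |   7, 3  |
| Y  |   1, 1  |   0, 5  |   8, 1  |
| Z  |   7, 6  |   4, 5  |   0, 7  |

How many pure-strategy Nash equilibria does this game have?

(X, I): Player 1 gets 9 (best alternative 7); Player 2 gets 12 (best alternative 5). Neither deviates — NE.
(Y, II) is not a NE: Player 1 would switch to Z (4 > 0).
No other cell survives both best-response checks, so there is 1 pure NE.

1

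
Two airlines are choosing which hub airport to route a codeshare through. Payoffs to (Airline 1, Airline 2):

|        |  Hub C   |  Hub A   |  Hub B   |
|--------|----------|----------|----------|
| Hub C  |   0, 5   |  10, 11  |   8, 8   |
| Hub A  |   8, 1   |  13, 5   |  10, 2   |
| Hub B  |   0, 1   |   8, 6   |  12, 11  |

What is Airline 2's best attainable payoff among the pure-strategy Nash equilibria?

11

Both Hub A is a pure NE (Airline 1: 13 ≥ 10; Airline 2: 5 ≥ 2). Airline 2 gets 5.
Both Hub B is a pure NE (Airline 1: 12 ≥ 10; Airline 2: 11 ≥ 6). Airline 2 gets 11.
Every other cell has a profitable deviation for at least one player. Highest of {5, 11} is 11.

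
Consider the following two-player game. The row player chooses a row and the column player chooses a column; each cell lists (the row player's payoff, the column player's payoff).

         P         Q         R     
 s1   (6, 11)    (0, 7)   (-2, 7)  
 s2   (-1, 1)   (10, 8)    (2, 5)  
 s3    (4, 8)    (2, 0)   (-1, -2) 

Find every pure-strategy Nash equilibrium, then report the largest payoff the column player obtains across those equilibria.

11

(s1, P) is a pure NE (the row player: 6 ≥ 4; the column player: 11 ≥ 7). The column player gets 11.
(s2, Q) is a pure NE (the row player: 10 ≥ 2; the column player: 8 ≥ 5). The column player gets 8.
Every other cell has a profitable deviation for at least one player. Highest of {11, 8} is 11.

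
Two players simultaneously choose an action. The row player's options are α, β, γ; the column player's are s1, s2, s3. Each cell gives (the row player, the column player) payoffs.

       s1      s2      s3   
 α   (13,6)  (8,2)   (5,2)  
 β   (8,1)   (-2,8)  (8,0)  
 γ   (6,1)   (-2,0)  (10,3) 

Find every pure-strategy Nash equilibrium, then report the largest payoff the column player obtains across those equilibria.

6

(α, s1) is a pure NE (the row player: 13 ≥ 8; the column player: 6 ≥ 2). The column player gets 6.
(γ, s3) is a pure NE (the row player: 10 ≥ 8; the column player: 3 ≥ 1). The column player gets 3.
Every other cell has a profitable deviation for at least one player. Highest of {6, 3} is 6.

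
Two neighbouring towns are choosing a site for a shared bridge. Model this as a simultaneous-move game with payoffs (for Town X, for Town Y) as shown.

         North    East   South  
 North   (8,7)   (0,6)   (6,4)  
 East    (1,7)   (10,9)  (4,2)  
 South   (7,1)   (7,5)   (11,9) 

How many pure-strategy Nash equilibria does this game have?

3

Both North: Town X gets 8 (best alternative 7); Town Y gets 7 (best alternative 6). Neither deviates — NE.
Both East: Town X gets 10 (best alternative 7); Town Y gets 9 (best alternative 7). Neither deviates — NE.
Both South: Town X gets 11 (best alternative 6); Town Y gets 9 (best alternative 5). Neither deviates — NE.
(North, South) is not a NE: Town X would switch to South (11 > 6).
No other cell survives both best-response checks, so there are 3 pure NE.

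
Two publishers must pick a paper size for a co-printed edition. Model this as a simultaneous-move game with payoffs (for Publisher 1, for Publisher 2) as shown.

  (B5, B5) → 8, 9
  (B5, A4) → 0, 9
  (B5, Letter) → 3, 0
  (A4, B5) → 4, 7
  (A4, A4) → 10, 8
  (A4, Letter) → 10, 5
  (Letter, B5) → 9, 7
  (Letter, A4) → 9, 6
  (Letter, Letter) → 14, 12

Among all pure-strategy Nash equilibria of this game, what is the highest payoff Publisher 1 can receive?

14

Both A4 is a pure NE (Publisher 1: 10 ≥ 9; Publisher 2: 8 ≥ 7). Publisher 1 gets 10.
Both Letter is a pure NE (Publisher 1: 14 ≥ 10; Publisher 2: 12 ≥ 7). Publisher 1 gets 14.
Every other cell has a profitable deviation for at least one player. Highest of {10, 14} is 14.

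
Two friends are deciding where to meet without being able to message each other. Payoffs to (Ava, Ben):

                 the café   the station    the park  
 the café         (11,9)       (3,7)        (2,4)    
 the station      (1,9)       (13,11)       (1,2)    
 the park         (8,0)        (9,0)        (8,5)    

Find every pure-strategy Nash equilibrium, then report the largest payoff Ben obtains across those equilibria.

11

Both the café is a pure NE (Ava: 11 ≥ 8; Ben: 9 ≥ 7). Ben gets 9.
Both the station is a pure NE (Ava: 13 ≥ 9; Ben: 11 ≥ 9). Ben gets 11.
Both the park is a pure NE (Ava: 8 ≥ 2; Ben: 5 ≥ 0). Ben gets 5.
Every other cell has a profitable deviation for at least one player. Highest of {9, 11, 5} is 11.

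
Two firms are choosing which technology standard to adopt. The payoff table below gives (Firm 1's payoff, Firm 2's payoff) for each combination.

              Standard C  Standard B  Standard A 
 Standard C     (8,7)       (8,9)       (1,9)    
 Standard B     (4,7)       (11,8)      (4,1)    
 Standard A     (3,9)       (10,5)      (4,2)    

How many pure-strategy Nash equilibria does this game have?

1

Both Standard B: Firm 1 gets 11 (best alternative 10); Firm 2 gets 8 (best alternative 7). Neither deviates — NE.
Both Standard C is not a NE: Firm 2 would switch to Standard B (9 > 7).
No other cell survives both best-response checks, so there is 1 pure NE.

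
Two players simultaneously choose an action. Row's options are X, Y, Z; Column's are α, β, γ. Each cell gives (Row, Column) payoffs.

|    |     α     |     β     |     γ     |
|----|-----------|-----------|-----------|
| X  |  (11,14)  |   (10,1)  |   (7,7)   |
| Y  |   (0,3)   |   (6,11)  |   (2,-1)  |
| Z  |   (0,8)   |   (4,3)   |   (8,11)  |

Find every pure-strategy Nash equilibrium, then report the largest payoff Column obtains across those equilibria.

(X, α) is a pure NE (Row: 11 ≥ 0; Column: 14 ≥ 7). Column gets 14.
(Z, γ) is a pure NE (Row: 8 ≥ 7; Column: 11 ≥ 8). Column gets 11.
Every other cell has a profitable deviation for at least one player. Highest of {14, 11} is 14.

14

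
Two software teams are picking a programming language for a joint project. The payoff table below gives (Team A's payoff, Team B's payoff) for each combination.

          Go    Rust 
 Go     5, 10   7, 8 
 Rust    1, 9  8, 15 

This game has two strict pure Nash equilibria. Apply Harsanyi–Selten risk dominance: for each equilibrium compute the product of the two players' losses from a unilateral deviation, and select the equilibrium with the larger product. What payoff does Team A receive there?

5

At both Go: Team A loses 5 − 1 = 4 by deviating; Team B loses 10 − 8 = 2. Product = 4·2 = 8.
At both Rust: Team A loses 8 − 7 = 1 by deviating; Team B loses 15 − 9 = 6. Product = 1·6 = 6.
8 > 6, so both Go is risk-dominant. Team A's payoff there is 5.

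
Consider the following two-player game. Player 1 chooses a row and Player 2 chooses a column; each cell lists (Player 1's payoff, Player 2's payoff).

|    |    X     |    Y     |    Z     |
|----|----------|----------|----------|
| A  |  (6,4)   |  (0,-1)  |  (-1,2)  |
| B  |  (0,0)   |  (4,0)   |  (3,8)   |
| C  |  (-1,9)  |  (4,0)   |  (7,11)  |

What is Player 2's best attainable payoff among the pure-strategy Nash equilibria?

11

(A, X) is a pure NE (Player 1: 6 ≥ 0; Player 2: 4 ≥ 2). Player 2 gets 4.
(C, Z) is a pure NE (Player 1: 7 ≥ 3; Player 2: 11 ≥ 9). Player 2 gets 11.
Every other cell has a profitable deviation for at least one player. Highest of {4, 11} is 11.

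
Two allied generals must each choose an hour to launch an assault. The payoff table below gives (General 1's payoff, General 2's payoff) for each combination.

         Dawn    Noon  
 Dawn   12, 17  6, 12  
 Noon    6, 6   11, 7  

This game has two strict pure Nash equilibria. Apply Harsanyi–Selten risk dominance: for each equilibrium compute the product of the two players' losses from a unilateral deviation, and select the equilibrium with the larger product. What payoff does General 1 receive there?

12

At both Dawn: General 1 loses 12 − 6 = 6 by deviating; General 2 loses 17 − 12 = 5. Product = 6·5 = 30.
At both Noon: General 1 loses 11 − 6 = 5 by deviating; General 2 loses 7 − 6 = 1. Product = 5·1 = 5.
30 > 5, so both Dawn is risk-dominant. General 1's payoff there is 12.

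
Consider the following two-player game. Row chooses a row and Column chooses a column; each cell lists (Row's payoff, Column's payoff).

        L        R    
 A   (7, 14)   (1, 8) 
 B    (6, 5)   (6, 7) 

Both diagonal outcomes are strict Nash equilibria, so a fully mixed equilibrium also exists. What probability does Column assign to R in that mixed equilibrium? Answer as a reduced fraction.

Column's mix q on L must make Row indifferent between A and B.
Row's payoff from A: 7q + 1(1−q). From B: 6q + 6(1−q).
Set equal: 1q = 5(1−q) → q = 5/6.
Probability on R is 1 − 5/6 = 1/6.

1/6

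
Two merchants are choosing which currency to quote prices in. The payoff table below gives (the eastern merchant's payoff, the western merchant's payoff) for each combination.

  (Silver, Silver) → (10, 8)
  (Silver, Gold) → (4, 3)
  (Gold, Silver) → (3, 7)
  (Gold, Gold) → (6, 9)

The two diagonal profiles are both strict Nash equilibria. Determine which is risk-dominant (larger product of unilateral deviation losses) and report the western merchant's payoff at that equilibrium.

8

At both Silver: the eastern merchant loses 10 − 3 = 7 by deviating; the western merchant loses 8 − 3 = 5. Product = 7·5 = 35.
At both Gold: the eastern merchant loses 6 − 4 = 2 by deviating; the western merchant loses 9 − 7 = 2. Product = 2·2 = 4.
35 > 4, so both Silver is risk-dominant. The western merchant's payoff there is 8.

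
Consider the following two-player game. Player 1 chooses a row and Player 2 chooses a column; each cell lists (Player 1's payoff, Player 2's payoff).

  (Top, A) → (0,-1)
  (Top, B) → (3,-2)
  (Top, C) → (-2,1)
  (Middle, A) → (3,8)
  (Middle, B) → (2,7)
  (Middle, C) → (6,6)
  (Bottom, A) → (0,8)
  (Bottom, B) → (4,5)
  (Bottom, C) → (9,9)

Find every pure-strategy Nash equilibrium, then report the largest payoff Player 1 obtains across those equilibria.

9

(Middle, A) is a pure NE (Player 1: 3 ≥ 0; Player 2: 8 ≥ 7). Player 1 gets 3.
(Bottom, C) is a pure NE (Player 1: 9 ≥ 6; Player 2: 9 ≥ 8). Player 1 gets 9.
Every other cell has a profitable deviation for at least one player. Highest of {3, 9} is 9.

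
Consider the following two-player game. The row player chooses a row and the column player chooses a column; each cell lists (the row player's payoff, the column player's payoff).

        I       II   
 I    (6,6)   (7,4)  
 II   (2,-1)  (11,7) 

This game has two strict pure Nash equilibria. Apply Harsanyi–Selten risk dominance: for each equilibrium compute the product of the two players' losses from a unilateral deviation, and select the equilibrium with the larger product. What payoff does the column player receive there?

At both I: the row player loses 6 − 2 = 4 by deviating; the column player loses 6 − 4 = 2. Product = 4·2 = 8.
At both II: the row player loses 11 − 7 = 4 by deviating; the column player loses 7 − (-1) = 8. Product = 4·8 = 32.
32 > 8, so both II is risk-dominant. The column player's payoff there is 7.

7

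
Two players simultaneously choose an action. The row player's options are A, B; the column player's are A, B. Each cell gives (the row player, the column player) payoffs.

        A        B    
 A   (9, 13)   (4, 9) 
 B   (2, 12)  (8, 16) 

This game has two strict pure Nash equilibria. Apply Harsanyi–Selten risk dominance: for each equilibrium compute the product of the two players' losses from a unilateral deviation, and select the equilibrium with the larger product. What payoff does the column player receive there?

13

At both A: the row player loses 9 − 2 = 7 by deviating; the column player loses 13 − 9 = 4. Product = 7·4 = 28.
At both B: the row player loses 8 − 4 = 4 by deviating; the column player loses 16 − 12 = 4. Product = 4·4 = 16.
28 > 16, so both A is risk-dominant. The column player's payoff there is 13.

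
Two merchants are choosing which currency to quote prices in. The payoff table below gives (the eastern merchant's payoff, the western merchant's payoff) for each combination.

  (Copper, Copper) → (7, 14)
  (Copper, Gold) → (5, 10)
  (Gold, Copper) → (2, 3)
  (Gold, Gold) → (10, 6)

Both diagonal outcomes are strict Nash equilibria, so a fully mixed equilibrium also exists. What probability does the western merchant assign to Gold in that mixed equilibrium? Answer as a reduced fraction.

1/2

The western merchant's mix q on Copper must make the eastern merchant indifferent between Copper and Gold.
The eastern merchant's payoff from Copper: 7q + 5(1−q). From Gold: 2q + 10(1−q).
Set equal: 5q = 5(1−q) → q = 5/10 = 1/2.
Probability on Gold is 1 − 1/2 = 1/2.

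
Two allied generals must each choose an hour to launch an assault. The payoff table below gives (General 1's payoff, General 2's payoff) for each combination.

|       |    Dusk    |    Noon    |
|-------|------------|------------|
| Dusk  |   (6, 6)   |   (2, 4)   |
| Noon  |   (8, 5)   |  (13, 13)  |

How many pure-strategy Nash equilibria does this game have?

1

Both Noon: General 1 gets 13 (best alternative 2); General 2 gets 13 (best alternative 5). Neither deviates — NE.
Both Dusk is not a NE: General 1 would switch to Noon (8 > 6).
No other cell survives both best-response checks, so there is 1 pure NE.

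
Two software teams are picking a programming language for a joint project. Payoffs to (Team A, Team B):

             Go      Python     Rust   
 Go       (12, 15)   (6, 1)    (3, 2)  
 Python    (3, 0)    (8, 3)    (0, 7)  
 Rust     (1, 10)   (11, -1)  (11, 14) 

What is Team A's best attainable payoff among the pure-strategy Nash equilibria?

Both Go is a pure NE (Team A: 12 ≥ 3; Team B: 15 ≥ 2). Team A gets 12.
Both Rust is a pure NE (Team A: 11 ≥ 3; Team B: 14 ≥ 10). Team A gets 11.
Every other cell has a profitable deviation for at least one player. Highest of {12, 11} is 12.

12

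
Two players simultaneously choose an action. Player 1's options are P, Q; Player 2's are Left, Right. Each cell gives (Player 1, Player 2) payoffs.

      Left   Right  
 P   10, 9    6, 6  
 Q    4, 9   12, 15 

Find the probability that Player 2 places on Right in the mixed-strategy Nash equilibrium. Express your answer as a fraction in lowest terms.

Player 2's mix q on Left must make Player 1 indifferent between P and Q.
Player 1's payoff from P: 10q + 6(1−q). From Q: 4q + 12(1−q).
Set equal: 6q = 6(1−q) → q = 6/12 = 1/2.
Probability on Right is 1 − 1/2 = 1/2.

1/2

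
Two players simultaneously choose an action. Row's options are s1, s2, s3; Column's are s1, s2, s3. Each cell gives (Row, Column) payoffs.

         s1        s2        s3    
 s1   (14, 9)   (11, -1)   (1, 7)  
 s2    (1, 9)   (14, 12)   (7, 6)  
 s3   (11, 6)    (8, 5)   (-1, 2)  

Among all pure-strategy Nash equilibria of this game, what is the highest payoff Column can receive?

Both s1 is a pure NE (Row: 14 ≥ 11; Column: 9 ≥ 7). Column gets 9.
Both s2 is a pure NE (Row: 14 ≥ 11; Column: 12 ≥ 9). Column gets 12.
Every other cell has a profitable deviation for at least one player. Highest of {9, 12} is 12.

12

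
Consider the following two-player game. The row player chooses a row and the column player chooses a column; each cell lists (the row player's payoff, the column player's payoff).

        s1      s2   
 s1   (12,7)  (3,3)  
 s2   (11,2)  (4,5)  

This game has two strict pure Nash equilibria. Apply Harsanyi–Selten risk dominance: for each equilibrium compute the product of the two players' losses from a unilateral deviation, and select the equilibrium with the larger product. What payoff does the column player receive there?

At both s1: the row player loses 12 − 11 = 1 by deviating; the column player loses 7 − 3 = 4. Product = 1·4 = 4.
At both s2: the row player loses 4 − 3 = 1 by deviating; the column player loses 5 − 2 = 3. Product = 1·3 = 3.
4 > 3, so both s1 is risk-dominant. The column player's payoff there is 7.

7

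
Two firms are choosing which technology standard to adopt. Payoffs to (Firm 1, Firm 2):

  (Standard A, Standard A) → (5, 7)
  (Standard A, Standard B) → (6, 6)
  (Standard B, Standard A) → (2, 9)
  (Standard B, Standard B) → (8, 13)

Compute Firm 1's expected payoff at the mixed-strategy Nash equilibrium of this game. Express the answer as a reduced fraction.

Firm 2 mixes with probability q on Standard A, chosen so Firm 1 is indifferent: 5q + 6(1−q) = 2q + 8(1−q) gives q = 2/5.
Firm 1's expected payoff (from either row, since indifferent) is 5·2/5 + 6·3/5 = 28/5.

28/5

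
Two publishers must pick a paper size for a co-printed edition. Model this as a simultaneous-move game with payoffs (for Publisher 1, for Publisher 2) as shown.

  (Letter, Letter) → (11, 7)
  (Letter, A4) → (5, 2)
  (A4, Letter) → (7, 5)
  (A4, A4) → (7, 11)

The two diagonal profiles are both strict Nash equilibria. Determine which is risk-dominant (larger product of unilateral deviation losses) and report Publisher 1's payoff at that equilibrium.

11

At both Letter: Publisher 1 loses 11 − 7 = 4 by deviating; Publisher 2 loses 7 − 2 = 5. Product = 4·5 = 20.
At both A4: Publisher 1 loses 7 − 5 = 2 by deviating; Publisher 2 loses 11 − 5 = 6. Product = 2·6 = 12.
20 > 12, so both Letter is risk-dominant. Publisher 1's payoff there is 11.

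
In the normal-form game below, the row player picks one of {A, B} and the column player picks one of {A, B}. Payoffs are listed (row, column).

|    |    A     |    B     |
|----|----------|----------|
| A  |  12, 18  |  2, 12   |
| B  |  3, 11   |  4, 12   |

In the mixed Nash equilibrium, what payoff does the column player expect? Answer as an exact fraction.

12

The row player mixes with probability p on A, chosen so the column player is indifferent: 18p + 11(1−p) = 12p + 12(1−p) gives p = 1/7.
The column player's expected payoff is 18·1/7 + 11·6/7 = 12.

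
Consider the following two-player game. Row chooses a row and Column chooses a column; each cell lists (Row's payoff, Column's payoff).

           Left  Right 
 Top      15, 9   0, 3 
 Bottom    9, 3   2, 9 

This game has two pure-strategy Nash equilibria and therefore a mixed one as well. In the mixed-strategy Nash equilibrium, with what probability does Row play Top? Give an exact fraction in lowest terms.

1/2

Row's mix p on Top must make Column indifferent between Left and Right.
Column's payoff from Left: 9p + 3(1−p). From Right: 3p + 9(1−p).
Set equal: 6p = 6(1−p) → p = 6/12 = 1/2.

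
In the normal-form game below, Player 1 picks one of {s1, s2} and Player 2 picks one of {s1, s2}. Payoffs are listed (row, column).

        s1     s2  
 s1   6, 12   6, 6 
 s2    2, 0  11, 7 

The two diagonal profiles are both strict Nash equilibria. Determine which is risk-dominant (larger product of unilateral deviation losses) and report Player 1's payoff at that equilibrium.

At both s1: Player 1 loses 6 − 2 = 4 by deviating; Player 2 loses 12 − 6 = 6. Product = 4·6 = 24.
At both s2: Player 1 loses 11 − 6 = 5 by deviating; Player 2 loses 7 − 0 = 7. Product = 5·7 = 35.
35 > 24, so both s2 is risk-dominant. Player 1's payoff there is 11.

11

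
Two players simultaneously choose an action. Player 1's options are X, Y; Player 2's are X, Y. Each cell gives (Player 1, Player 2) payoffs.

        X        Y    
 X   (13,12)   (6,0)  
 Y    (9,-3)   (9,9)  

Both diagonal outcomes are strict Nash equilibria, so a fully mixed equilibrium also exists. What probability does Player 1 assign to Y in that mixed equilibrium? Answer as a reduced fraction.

Player 1's mix p on X must make Player 2 indifferent between X and Y.
Player 2's payoff from X: 12p + (-3)(1−p). From Y: 0p + 9(1−p).
Set equal: 12p = 12(1−p) → p = 12/24 = 1/2.
Probability on Y is 1 − 1/2 = 1/2.

1/2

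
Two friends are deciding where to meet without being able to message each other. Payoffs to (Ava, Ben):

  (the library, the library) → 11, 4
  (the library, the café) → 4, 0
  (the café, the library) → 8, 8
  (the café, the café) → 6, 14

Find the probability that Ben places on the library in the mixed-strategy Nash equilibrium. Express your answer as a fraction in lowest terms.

2/5

Ben's mix q on the library must make Ava indifferent between the library and the café.
Ava's payoff from the library: 11q + 4(1−q). From the café: 8q + 6(1−q).
Set equal: 3q = 2(1−q) → q = 2/5.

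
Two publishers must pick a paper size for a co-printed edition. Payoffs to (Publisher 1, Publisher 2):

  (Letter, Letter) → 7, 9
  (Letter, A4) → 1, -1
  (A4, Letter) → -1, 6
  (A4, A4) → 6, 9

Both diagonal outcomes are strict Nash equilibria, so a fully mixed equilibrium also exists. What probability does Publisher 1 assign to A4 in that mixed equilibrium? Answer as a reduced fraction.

10/13

Publisher 1's mix p on Letter must make Publisher 2 indifferent between Letter and A4.
Publisher 2's payoff from Letter: 9p + 6(1−p). From A4: (-1)p + 9(1−p).
Set equal: 10p = 3(1−p) → p = 3/13.
Probability on A4 is 1 − 3/13 = 10/13.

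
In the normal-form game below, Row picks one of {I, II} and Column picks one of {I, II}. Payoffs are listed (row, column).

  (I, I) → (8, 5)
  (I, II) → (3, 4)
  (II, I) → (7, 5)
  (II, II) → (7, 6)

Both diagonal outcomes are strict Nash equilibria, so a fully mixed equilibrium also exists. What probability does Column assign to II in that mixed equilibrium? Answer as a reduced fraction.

Column's mix q on I must make Row indifferent between I and II.
Row's payoff from I: 8q + 3(1−q). From II: 7q + 7(1−q).
Set equal: 1q = 4(1−q) → q = 4/5.
Probability on II is 1 − 4/5 = 1/5.

1/5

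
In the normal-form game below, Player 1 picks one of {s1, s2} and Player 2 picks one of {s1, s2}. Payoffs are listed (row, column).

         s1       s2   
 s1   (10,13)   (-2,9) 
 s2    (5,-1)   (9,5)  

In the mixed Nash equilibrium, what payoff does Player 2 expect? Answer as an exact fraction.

37/5

Player 1 mixes with probability p on s1, chosen so Player 2 is indifferent: 13p + (-1)(1−p) = 9p + 5(1−p) gives p = 3/5.
Player 2's expected payoff is 13·3/5 + (-1)·2/5 = 37/5.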